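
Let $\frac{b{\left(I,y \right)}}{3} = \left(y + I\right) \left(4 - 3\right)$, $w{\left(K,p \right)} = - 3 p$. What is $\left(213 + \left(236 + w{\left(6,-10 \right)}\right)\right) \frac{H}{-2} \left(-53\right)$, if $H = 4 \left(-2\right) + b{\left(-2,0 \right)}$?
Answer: $-177709$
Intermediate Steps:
$b{\left(I,y \right)} = 3 I + 3 y$ ($b{\left(I,y \right)} = 3 \left(y + I\right) \left(4 - 3\right) = 3 \left(I + y\right) 1 = 3 \left(I + y\right) = 3 I + 3 y$)
$H = -14$ ($H = 4 \left(-2\right) + \left(3 \left(-2\right) + 3 \cdot 0\right) = -8 + \left(-6 + 0\right) = -8 - 6 = -14$)
$\left(213 + \left(236 + w{\left(6,-10 \right)}\right)\right) \frac{H}{-2} \left(-53\right) = \left(213 + \left(236 - -30\right)\right) - \frac{14}{-2} \left(-53\right) = \left(213 + \left(236 + 30\right)\right) \left(-14\right) \left(- \frac{1}{2}\right) \left(-53\right) = \left(213 + 266\right) 7 \left(-53\right) = 479 \left(-371\right) = -177709$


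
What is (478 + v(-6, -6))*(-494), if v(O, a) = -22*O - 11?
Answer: -295906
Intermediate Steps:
v(O, a) = -11 - 22*O
(478 + v(-6, -6))*(-494) = (478 + (-11 - 22*(-6)))*(-494) = (478 + (-11 + 132))*(-494) = (478 + 121)*(-494) = 599*(-494) = -295906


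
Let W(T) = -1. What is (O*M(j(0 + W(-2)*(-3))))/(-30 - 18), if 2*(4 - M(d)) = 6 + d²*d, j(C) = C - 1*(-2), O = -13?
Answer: -533/32 ≈ -16.656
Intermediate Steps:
j(C) = 2 + C (j(C) = C + 2 = 2 + C)
M(d) = 1 - d³/2 (M(d) = 4 - (6 + d²*d)/2 = 4 - (6 + d³)/2 = 4 + (-3 - d³/2) = 1 - d³/2)
(O*M(j(0 + W(-2)*(-3))))/(-30 - 18) = (-13*(1 - (2 + (0 - 1*(-3)))³/2))/(-30 - 18) = -13*(1 - (2 + (0 + 3))³/2)/(-48) = -13*(1 - (2 + 3)³/2)*(-1/48) = -13*(1 - ½*5³)*(-1/48) = -13*(1 - ½*125)*(-1/48) = -13*(1 - 125/2)*(-1/48) = -13*(-123/2)*(-1/48) = (1599/2)*(-1/48) = -533/32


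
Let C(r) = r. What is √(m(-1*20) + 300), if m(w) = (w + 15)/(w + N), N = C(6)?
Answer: 29*√70/14 ≈ 17.331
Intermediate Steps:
N = 6
m(w) = (15 + w)/(6 + w) (m(w) = (w + 15)/(w + 6) = (15 + w)/(6 + w))
√(m(-1*20) + 300) = √((15 - 1*20)/(6 - 1*20) + 300) = √((15 - 20)/(6 - 20) + 300) = √(-5/(-14) + 300) = √(-1/14*(-5) + 300) = √(5/14 + 300) = √(4205/14) = 29*√70/14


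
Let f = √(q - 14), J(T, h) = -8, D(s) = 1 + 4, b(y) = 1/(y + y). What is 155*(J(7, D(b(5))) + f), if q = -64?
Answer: -1240 + 155*I*√78 ≈ -1240.0 + 1368.9*I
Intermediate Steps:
b(y) = 1/(2*y)
D(s) = 5
f = I*√78 (f = √(-64 - 14) = √(-78) = I*√78 ≈ 8.8318*I)
155*(J(7, D(b(5))) + f) = 155*(-8 + I*√78) = -1240 + 155*I*√78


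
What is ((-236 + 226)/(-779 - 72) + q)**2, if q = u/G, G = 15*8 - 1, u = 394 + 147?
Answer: 213057019561/10255410361 ≈ 20.775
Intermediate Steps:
u = 541
G = 119 (G = 120 - 1 = 119)
q = 541/119 ≈ 4.5462
((-236 + 226)/(-779 - 72) + q)**2 = ((-236 + 226)/(-779 - 72) + 541/119)**2 = (-10/(-851) + 541/119)**2 = (-10*(-1/851) + 541/119)**2 = (10/851 + 541/119)**2 = (461581/101269)**2 = 213057019561/10255410361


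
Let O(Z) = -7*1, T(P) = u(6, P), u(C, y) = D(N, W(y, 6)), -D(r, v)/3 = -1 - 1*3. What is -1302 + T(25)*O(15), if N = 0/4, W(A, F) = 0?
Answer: -1386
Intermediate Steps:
N = 0 (N = 0*(1/4) = 0)
D(r, v) = 12 (D(r, v) = -3*(-1 - 1*3) = -3*(-1 - 3) = -3*(-4) = 12)
u(C, y) = 12
T(P) = 12
O(Z) = -7
-1302 + T(25)*O(15) = -1302 + 12*(-7) = -1302 - 84 = -1386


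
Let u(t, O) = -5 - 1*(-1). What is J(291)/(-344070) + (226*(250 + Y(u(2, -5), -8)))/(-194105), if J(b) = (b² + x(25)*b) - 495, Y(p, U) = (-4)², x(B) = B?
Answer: -512495327/890476098 ≈ -0.57553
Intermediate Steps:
u(t, O) = -4 (u(t, O) = -5 + 1 = -4)
Y(p, U) = 16
J(b) = -495 + b² + 25*b (J(b) = (b² + 25*b) - 495 = -495 + b² + 25*b)
J(291)/(-344070) + (226*(250 + Y(u(2, -5), -8)))/(-194105) = (-495 + 291² + 25*291)/(-344070) + (226*(250 + 16))/(-194105) = (-495 + 84681 + 7275)*(-1/344070) + (226*266)*(-1/194105) = 91461*(-1/344070) + 60116*(-1/194105) = -30487/114690 - 60116/194105 = -512495327/890476098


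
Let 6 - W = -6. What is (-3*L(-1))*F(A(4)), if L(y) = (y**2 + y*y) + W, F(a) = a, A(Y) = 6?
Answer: -252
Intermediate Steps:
W = 12 (W = 6 - 1*(-6) = 6 + 6 = 12)
L(y) = 12 + 2*y**2 (L(y) = (y**2 + y*y) + 12 = (y**2 + y**2) + 12 = 2*y**2 + 12 = 12 + 2*y**2)
(-3*L(-1))*F(A(4)) = -3*(12 + 2*(-1)**2)*6 = -3*(12 + 2*1)*6 = -3*(12 + 2)*6 = -3*14*6 = -42*6 = -252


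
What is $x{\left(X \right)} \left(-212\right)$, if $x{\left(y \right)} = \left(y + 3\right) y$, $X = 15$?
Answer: $-57240$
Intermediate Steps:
$x{\left(y \right)} = y \left(3 + y\right)$ ($x{\left(y \right)} = \left(3 + y\right) y = y \left(3 + y\right)$)
$x{\left(X \right)} \left(-212\right) = 15 \left(3 + 15\right) \left(-212\right) = 15 \cdot 18 \left(-212\right) = 270 \left(-212\right) = -57240$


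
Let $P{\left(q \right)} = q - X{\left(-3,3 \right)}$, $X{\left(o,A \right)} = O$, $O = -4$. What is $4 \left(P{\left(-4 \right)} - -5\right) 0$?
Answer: $0$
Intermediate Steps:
$X{\left(o,A \right)} = -4$
$P{\left(q \right)} = 4 + q$ ($P{\left(q \right)} = q - -4 = q + 4 = 4 + q$)
$4 \left(P{\left(-4 \right)} - -5\right) 0 = 4 \left(\left(4 - 4\right) - -5\right) 0 = 4 \left(0 + 5\right) 0 = 4 \cdot 5 \cdot 0 = 20 \cdot 0 = 0$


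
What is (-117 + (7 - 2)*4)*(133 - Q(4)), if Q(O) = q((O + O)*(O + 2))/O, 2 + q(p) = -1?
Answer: -51895/4 ≈ -12974.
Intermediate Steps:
q(p) = -3 (q(p) = -2 - 1 = -3)
Q(O) = -3/O
(-117 + (7 - 2)*4)*(133 - Q(4)) = (-117 + (7 - 2)*4)*(133 - (-3)/4) = (-117 + 5*4)*(133 - (-3)/4) = (-117 + 20)*(133 - 1*(-3/4)) = -97*(133 + 3/4) = -97*535/4 = -51895/4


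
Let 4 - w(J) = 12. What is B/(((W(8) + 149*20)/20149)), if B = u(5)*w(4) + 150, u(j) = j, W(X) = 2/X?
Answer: 8865560/11921 ≈ 743.69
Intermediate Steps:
w(J) = -8 (w(J) = 4 - 1*12 = 4 - 12 = -8)
B = 110 (B = 5*(-8) + 150 = -40 + 150 = 110)
B/(((W(8) + 149*20)/20149)) = 110/(((2/8 + 149*20)/20149)) = 110/(((2*(⅛) + 2980)*(1/20149))) = 110/(((¼ + 2980)*(1/20149))) = 110/(((11921/4)*(1/20149))) = 110/(11921/80596) = 110*(80596/11921) = 8865560/11921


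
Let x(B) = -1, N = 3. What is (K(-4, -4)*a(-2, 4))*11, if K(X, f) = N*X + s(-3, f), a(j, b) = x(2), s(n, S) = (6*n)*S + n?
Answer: -627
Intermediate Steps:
s(n, S) = n + 6*S*n (s(n, S) = 6*S*n + n = n + 6*S*n)
a(j, b) = -1
K(X, f) = -3 - 18*f + 3*X (K(X, f) = 3*X - 3*(1 + 6*f) = 3*X + (-3 - 18*f) = -3 - 18*f + 3*X)
(K(-4, -4)*a(-2, 4))*11 = ((-3 - 18*(-4) + 3*(-4))*(-1))*11 = ((-3 + 72 - 12)*(-1))*11 = (57*(-1))*11 = -57*11 = -627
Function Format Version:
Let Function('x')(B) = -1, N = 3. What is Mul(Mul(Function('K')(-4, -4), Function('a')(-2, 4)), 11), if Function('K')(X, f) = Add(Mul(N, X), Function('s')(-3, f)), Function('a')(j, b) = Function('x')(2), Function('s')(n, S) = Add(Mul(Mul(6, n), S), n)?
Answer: -627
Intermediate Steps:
Function('s')(n, S) = Add(n, Mul(6, S, n)) (Function('s')(n, S) = Add(Mul(6, S, n), n) = Add(n, Mul(6, S, n)))
Function('a')(j, b) = -1
Function('K')(X, f) = Add(-3, Mul(-18, f), Mul(3, X)) (Function('K')(X, f) = Add(Mul(3, X), Mul(-3, Add(1, Mul(6, f)))) = Add(Mul(3, X), Add(-3, Mul(-18, f))) = Add(-3, Mul(-18, f), Mul(3, X)))
Mul(Mul(Function('K')(-4, -4), Function('a')(-2, 4)), 11) = Mul(Mul(Add(-3, Mul(-18, -4), Mul(3, -4)), -1), 11) = Mul(Mul(Add(-3, 72, -12), -1), 11) = Mul(Mul(57, -1), 11) = Mul(-57, 11) = -627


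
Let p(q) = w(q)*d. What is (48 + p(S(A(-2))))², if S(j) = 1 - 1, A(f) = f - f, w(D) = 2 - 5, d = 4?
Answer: 1296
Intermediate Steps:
w(D) = -3
A(f) = 0
S(j) = 0
p(q) = -12 (p(q) = -3*4 = -12)
(48 + p(S(A(-2))))² = (48 - 12)² = 36² = 1296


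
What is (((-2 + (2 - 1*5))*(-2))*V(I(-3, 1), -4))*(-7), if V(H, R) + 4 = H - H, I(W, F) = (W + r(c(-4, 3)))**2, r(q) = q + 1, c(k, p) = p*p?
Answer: 280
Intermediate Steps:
c(k, p) = p**2
r(q) = 1 + q
I(W, F) = (10 + W)**2 (I(W, F) = (W + (1 + 3**2))**2 = (W + (1 + 9))**2 = (W + 10)**2 = (10 + W)**2)
V(H, R) = -4 (V(H, R) = -4 + (H - H) = -4 + 0 = -4)
(((-2 + (2 - 1*5))*(-2))*V(I(-3, 1), -4))*(-7) = (((-2 + (2 - 1*5))*(-2))*(-4))*(-7) = (((-2 + (2 - 5))*(-2))*(-4))*(-7) = (((-2 - 3)*(-2))*(-4))*(-7) = (-5*(-2)*(-4))*(-7) = (10*(-4))*(-7) = -40*(-7) = 280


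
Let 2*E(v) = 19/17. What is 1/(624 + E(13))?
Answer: 34/21235 ≈ 0.0016011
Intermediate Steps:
E(v) = 19/34 (E(v) = (19/17)/2 = (19*(1/17))/2 = (½)*(19/17) = 19/34)
1/(624 + E(13)) = 1/(624 + 19/34) = 1/(21235/34) = 34/21235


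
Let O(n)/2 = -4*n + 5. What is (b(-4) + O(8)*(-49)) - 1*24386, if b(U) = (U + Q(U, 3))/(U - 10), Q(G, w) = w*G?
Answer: -152172/7 ≈ -21739.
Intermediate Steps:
O(n) = 10 - 8*n (O(n) = 2*(-4*n + 5) = 2*(5 - 4*n) = 10 - 8*n)
Q(G, w) = G*w
b(U) = 4*U/(-10 + U) (b(U) = (U + U*3)/(U - 10) = (U + 3*U)/(-10 + U) = (4*U)/(-10 + U) = 4*U/(-10 + U))
(b(-4) + O(8)*(-49)) - 1*24386 = (4*(-4)/(-10 - 4) + (10 - 8*8)*(-49)) - 1*24386 = (4*(-4)/(-14) + (10 - 64)*(-49)) - 24386 = (4*(-4)*(-1/14) - 54*(-49)) - 24386 = (8/7 + 2646) - 24386 = 18530/7 - 24386 = -152172/7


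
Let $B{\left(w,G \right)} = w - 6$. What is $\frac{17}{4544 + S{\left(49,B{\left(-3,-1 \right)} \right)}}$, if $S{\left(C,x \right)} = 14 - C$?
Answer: $\frac{17}{4509} \approx 0.0037702$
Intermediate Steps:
$B{\left(w,G \right)} = -6 + w$ ($B{\left(w,G \right)} = w - 6 = -6 + w$)
$\frac{17}{4544 + S{\left(49,B{\left(-3,-1 \right)} \right)}} = \frac{17}{4544 + \left(14 - 49\right)} = \frac{17}{4544 - 35} = \frac{17}{4509}$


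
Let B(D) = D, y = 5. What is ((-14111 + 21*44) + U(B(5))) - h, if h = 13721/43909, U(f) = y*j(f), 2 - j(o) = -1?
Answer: -578383069/43909 ≈ -13172.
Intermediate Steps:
j(o) = 3 (j(o) = 2 - 1*(-1) = 2 + 1 = 3)
U(f) = 15 (U(f) = 5*3 = 15)
h = 13721/43909 (h = 13721*(1/43909) = 13721/43909 ≈ 0.31249)
((-14111 + 21*44) + U(B(5))) - h = ((-14111 + 21*44) + 15) - 1*13721/43909 = ((-14111 + 924) + 15) - 13721/43909 = (-13187 + 15) - 13721/43909 = -13172 - 13721/43909 = -578383069/43909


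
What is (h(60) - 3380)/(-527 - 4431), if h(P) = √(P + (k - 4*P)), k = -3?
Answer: 1690/2479 - I*√183/4958 ≈ 0.68173 - 0.0027285*I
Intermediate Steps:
h(P) = √(-3 - 3*P) (h(P) = √(P + (-3 - 4*P)) = √(-3 - 3*P))
(h(60) - 3380)/(-527 - 4431) = (√(-3 - 3*60) - 3380)/(-527 - 4431) = (√(-3 - 180) - 3380)/(-4958) = (√(-183) - 3380)*(-1/4958) = (I*√183 - 3380)*(-1/4958) = (-3380 + I*√183)*(-1/4958) = 1690/2479 - I*√183/4958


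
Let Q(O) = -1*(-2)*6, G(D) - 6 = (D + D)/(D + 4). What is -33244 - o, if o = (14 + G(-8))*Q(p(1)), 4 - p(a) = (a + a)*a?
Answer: -33532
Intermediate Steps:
G(D) = 6 + 2*D/(4 + D) (G(D) = 6 + (D + D)/(D + 4) = 6 + (2*D)/(4 + D) = 6 + 2*D/(4 + D))
p(a) = 4 - 2*a**2 (p(a) = 4 - (a + a)*a = 4 - 2*a*a = 4 - 2*a**2)
Q(O) = 12 (Q(O) = 2*6 = 12)
o = 288 (o = (14 + 8*(3 - 8)/(4 - 8))*12 = (14 + 8*(-5)/(-4))*12 = (14 + 8*(-1/4)*(-5))*12 = (14 + 10)*12 = 24*12 = 288)
-33244 - o = -33244 - 1*288 = -33244 - 288 = -33532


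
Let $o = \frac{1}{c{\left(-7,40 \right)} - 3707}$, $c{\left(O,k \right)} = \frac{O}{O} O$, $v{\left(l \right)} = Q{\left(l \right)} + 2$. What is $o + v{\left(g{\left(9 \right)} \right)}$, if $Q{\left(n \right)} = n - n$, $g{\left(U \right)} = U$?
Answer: $\frac{7427}{3714} \approx 1.9997$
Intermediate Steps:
$Q{\left(n \right)} = 0$
$v{\left(l \right)} = 2$ ($v{\left(l \right)} = 0 + 2 = 2$)
$c{\left(O,k \right)} = O$ ($c{\left(O,k \right)} = 1 O = O$)
$o = - \frac{1}{3714}$ ($o = \frac{1}{-7 - 3707} = \frac{1}{-3714} = - \frac{1}{3714} \approx -0.00026925$)
$o + v{\left(g{\left(9 \right)} \right)} = - \frac{1}{3714} + 2 = \frac{7427}{3714}$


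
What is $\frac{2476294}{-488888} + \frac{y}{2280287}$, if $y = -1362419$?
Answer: $- \frac{3156365658225}{557402475428} \approx -5.6626$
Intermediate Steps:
$\frac{2476294}{-488888} + \frac{y}{2280287} = \frac{2476294}{-488888} - \frac{1362419}{2280287} = 2476294 \left(- \frac{1}{488888}\right) - \frac{1362419}{2280287} = - \frac{1238147}{244444} - \frac{1362419}{2280287} = - \frac{3156365658225}{557402475428}$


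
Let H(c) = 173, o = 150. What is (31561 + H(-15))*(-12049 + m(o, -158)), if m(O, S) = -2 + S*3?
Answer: -397468350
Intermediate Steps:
m(O, S) = -2 + 3*S
(31561 + H(-15))*(-12049 + m(o, -158)) = (31561 + 173)*(-12049 + (-2 + 3*(-158))) = 31734*(-12049 + (-2 - 474)) = 31734*(-12049 - 476) = 31734*(-12525) = -397468350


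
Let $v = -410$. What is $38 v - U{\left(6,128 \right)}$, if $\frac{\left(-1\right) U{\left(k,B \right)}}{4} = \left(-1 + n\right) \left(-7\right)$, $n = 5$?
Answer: $-15692$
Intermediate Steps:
$U{\left(k,B \right)} = 112$ ($U{\left(k,B \right)} = - 4 \left(-1 + 5\right) \left(-7\right) = - 4 \cdot 4 \left(-7\right) = \left(-4\right) \left(-28\right) = 112$)
$38 v - U{\left(6,128 \right)} = 38 \left(-410\right) - 112 = -15580 - 112 = -15692$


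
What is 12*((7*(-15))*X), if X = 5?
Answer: -6300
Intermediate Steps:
12*((7*(-15))*X) = 12*((7*(-15))*5) = 12*(-105*5) = 12*(-525) = -6300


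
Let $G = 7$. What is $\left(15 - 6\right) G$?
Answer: $63$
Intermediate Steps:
$\left(15 - 6\right) G = \left(15 - 6\right) 7 = 9 \cdot 7 = 63$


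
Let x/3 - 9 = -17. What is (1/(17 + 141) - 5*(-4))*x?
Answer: -37932/79 ≈ -480.15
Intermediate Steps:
x = -24 (x = 27 + 3*(-17) = 27 - 51 = -24)
(1/(17 + 141) - 5*(-4))*x = (1/(17 + 141) - 5*(-4))*(-24) = (1/158 + 20)*(-24) = (3161/158)*(-24) = -37932/79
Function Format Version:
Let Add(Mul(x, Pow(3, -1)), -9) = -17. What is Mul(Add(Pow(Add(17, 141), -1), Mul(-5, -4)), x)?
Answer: Rational(-37932, 79) ≈ -480.15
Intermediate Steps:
x = -24 (x = Add(27, Mul(3, -17)) = Add(27, -51) = -24)
Mul(Add(Pow(Add(17, 141), -1), Mul(-5, -4)), x) = Mul(Add(Pow(Add(17, 141), -1), Mul(-5, -4)), -24) = Mul(Add(Pow(158, -1), 20), -24) = Mul(Add(Rational(1, 158), 20), -24) = Mul(Rational(3161, 158), -24) = Rational(-37932, 79)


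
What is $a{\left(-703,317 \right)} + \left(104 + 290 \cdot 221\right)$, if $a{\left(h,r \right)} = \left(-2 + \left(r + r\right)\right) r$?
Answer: $264538$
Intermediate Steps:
$a{\left(h,r \right)} = r \left(-2 + 2 r\right)$ ($a{\left(h,r \right)} = \left(-2 + 2 r\right) r = r \left(-2 + 2 r\right)$)
$a{\left(-703,317 \right)} + \left(104 + 290 \cdot 221\right) = 2 \cdot 317 \left(-1 + 317\right) + \left(104 + 290 \cdot 221\right) = 2 \cdot 317 \cdot 316 + \left(104 + 64090\right) = 200344 + 64194 = 264538$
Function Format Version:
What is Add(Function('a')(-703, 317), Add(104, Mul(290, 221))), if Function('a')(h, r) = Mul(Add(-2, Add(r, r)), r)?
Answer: 264538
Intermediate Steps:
Function('a')(h, r) = Mul(r, Add(-2, Mul(2, r))) (Function('a')(h, r) = Mul(Add(-2, Mul(2, r)), r) = Mul(r, Add(-2, Mul(2, r))))
Add(Function('a')(-703, 317), Add(104, Mul(290, 221))) = Add(Mul(2, 317, Add(-1, 317)), Add(104, Mul(290, 221))) = Add(Mul(2, 317, 316), Add(104, 64090)) = Add(200344, 64194) = 264538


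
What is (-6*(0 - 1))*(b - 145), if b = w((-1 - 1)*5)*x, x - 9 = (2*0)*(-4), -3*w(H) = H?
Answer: -690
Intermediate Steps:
w(H) = -H/3
x = 9 (x = 9 + (2*0)*(-4) = 9 + 0*(-4) = 9 + 0 = 9)
b = 30 (b = -(-1 - 1)*5/3*9 = -(-2)*5/3*9 = -⅓*(-10)*9 = (10/3)*9 = 30)
(-6*(0 - 1))*(b - 145) = (-6*(0 - 1))*(30 - 145) = -6*(-1)*(-115) = 6*(-115) = -690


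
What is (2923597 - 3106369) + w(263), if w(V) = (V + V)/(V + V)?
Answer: -182771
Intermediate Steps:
w(V) = 1 (w(V) = (2*V)/((2*V)) = (2*V)*(1/(2*V)) = 1)
(2923597 - 3106369) + w(263) = (2923597 - 3106369) + 1 = -182772 + 1 = -182771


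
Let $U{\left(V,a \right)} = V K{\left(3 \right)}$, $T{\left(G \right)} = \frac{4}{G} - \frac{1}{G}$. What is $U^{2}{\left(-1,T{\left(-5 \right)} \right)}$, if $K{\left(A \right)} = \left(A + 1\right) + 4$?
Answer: $64$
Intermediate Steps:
$K{\left(A \right)} = 5 + A$ ($K{\left(A \right)} = \left(1 + A\right) + 4 = 5 + A$)
$T{\left(G \right)} = \frac{3}{G}$
$U{\left(V,a \right)} = 8 V$ ($U{\left(V,a \right)} = V \left(5 + 3\right) = V 8 = 8 V$)
$U^{2}{\left(-1,T{\left(-5 \right)} \right)} = \left(8 \left(-1\right)\right)^{2} = \left(-8\right)^{2} = 64$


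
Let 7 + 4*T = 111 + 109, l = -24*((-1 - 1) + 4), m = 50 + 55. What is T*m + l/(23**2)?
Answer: 11830893/2116 ≈ 5591.2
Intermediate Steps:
m = 105
l = -48 (l = -24*(-2 + 4) = -24*2 = -48)
T = 213/4 (T = -7/4 + (111 + 109)/4 = -7/4 + (1/4)*220 = -7/4 + 55 = 213/4 ≈ 53.250)
T*m + l/(23**2) = (213/4)*105 - 48/(23**2) = 22365/4 - 48/529 = 11830893/2116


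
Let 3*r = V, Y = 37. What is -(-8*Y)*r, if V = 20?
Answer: 5920/3 ≈ 1973.3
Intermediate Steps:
r = 20/3 (r = (⅓)*20 = 20/3 ≈ 6.6667)
-(-8*Y)*r = -(-8*37)*20/3 = -(-296)*20/3 = -1*(-5920/3) = 5920/3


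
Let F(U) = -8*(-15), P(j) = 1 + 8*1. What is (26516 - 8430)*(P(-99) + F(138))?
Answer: 2333094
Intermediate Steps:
P(j) = 9 (P(j) = 1 + 8 = 9)
F(U) = 120
(26516 - 8430)*(P(-99) + F(138)) = (26516 - 8430)*(9 + 120) = 18086*129 = 2333094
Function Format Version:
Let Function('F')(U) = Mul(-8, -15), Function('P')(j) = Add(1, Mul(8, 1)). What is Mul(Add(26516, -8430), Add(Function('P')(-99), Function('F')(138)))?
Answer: 2333094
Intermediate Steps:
Function('P')(j) = 9 (Function('P')(j) = Add(1, 8) = 9)
Function('F')(U) = 120
Mul(Add(26516, -8430), Add(Function('P')(-99), Function('F')(138))) = Mul(Add(26516, -8430), Add(9, 120)) = Mul(18086, 129) = 2333094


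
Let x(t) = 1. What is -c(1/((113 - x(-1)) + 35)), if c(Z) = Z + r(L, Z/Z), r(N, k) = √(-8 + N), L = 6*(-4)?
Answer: -1/147 - 4*I*√2 ≈ -0.0068027 - 5.6569*I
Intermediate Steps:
L = -24
c(Z) = Z + 4*I*√2 (c(Z) = Z + √(-8 - 24) = Z + √(-32) = Z + 4*I*√2)
-c(1/((113 - x(-1)) + 35)) = -(1/((113 - 1*1) + 35) + 4*I*√2) = -(1/((113 - 1) + 35) + 4*I*√2) = -(1/(112 + 35) + 4*I*√2) = -(1/147 + 4*I*√2) = -1/147 - 4*I*√2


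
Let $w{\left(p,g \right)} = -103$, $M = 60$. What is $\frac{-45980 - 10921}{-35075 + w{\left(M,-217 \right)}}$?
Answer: $\frac{1459}{902} \approx 1.6175$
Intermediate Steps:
$\frac{-45980 - 10921}{-35075 + w{\left(M,-217 \right)}} = \frac{-45980 - 10921}{-35075 - 103} = - \frac{56901}{-35178} = \left(-56901\right) \left(- \frac{1}{35178}\right) = \frac{1459}{902}$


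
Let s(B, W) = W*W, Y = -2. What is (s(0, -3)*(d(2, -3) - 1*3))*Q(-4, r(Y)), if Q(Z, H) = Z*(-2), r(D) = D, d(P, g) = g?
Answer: -432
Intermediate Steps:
s(B, W) = W²
Q(Z, H) = -2*Z
(s(0, -3)*(d(2, -3) - 1*3))*Q(-4, r(Y)) = ((-3)²*(-3 - 1*3))*(-2*(-4)) = (9*(-3 - 3))*8 = (9*(-6))*8 = -54*8 = -432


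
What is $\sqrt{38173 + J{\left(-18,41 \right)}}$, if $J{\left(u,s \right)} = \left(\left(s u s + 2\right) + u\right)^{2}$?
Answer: $\sqrt{916553249} \approx 30275.0$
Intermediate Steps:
$J{\left(u,s \right)} = \left(2 + u + u s^{2}\right)^{2}$ ($J{\left(u,s \right)} = \left(\left(u s^{2} + 2\right) + u\right)^{2} = \left(\left(2 + u s^{2}\right) + u\right)^{2} = \left(2 + u + u s^{2}\right)^{2}$)
$\sqrt{38173 + J{\left(-18,41 \right)}} = \sqrt{38173 + \left(2 - 18 - 18 \cdot 41^{2}\right)^{2}} = \sqrt{38173 + \left(2 - 18 - 30258\right)^{2}} = \sqrt{38173 + \left(-30274\right)^{2}} = \sqrt{38173 + 916515076} = \sqrt{916553249}$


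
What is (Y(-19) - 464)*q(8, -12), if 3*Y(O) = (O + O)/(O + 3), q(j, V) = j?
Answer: -11117/3 ≈ -3705.7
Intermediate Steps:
Y(O) = 2*O/(3*(3 + O)) (Y(O) = ((O + O)/(O + 3))/3 = ((2*O)/(3 + O))/3 = (2*O/(3 + O))/3 = 2*O/(3*(3 + O)))
(Y(-19) - 464)*q(8, -12) = ((2/3)*(-19)/(3 - 19) - 464)*8 = ((2/3)*(-19)/(-16) - 464)*8 = ((2/3)*(-19)*(-1/16) - 464)*8 = (19/24 - 464)*8 = -11117/24*8 = -11117/3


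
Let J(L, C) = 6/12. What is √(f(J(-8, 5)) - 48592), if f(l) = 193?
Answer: I*√48399 ≈ 220.0*I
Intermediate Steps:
J(L, C) = ½ (J(L, C) = 6*(1/12) = ½)
√(f(J(-8, 5)) - 48592) = √(193 - 48592) = √(-48399) = I*√48399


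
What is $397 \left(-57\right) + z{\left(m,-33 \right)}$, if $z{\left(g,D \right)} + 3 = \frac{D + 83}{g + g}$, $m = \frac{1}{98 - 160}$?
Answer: $-24182$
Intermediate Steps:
$m = - \frac{1}{62}$ ($m = \frac{1}{-62} = - \frac{1}{62} \approx -0.016129$)
$z{\left(g,D \right)} = -3 + \frac{83 + D}{2 g}$ ($z{\left(g,D \right)} = -3 + \frac{D + 83}{g + g} = -3 + \frac{83 + D}{2 g}$)
$397 \left(-57\right) + z{\left(m,-33 \right)} = 397 \left(-57\right) + \frac{83 - 33 - - \frac{3}{31}}{2 \left(- \frac{1}{62}\right)} = -22629 + \frac{1}{2} \left(-62\right) \left(83 - 33 + \frac{3}{31}\right) = -22629 + \frac{1}{2} \left(-62\right) \frac{1553}{31} = -22629 - 1553 = -24182$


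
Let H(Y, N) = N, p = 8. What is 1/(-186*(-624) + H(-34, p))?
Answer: 1/116072 ≈ 8.6153e-6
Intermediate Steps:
1/(-186*(-624) + H(-34, p)) = 1/(-186*(-624) + 8) = 1/(116064 + 8) = 1/116072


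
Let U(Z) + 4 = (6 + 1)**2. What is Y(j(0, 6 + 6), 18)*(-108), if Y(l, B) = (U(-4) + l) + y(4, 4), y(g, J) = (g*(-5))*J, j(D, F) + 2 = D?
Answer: 3996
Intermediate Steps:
j(D, F) = -2 + D
U(Z) = 45 (U(Z) = -4 + (6 + 1)**2 = -4 + 7**2 = -4 + 49 = 45)
y(g, J) = -5*J*g (y(g, J) = (-5*g)*J = -5*J*g)
Y(l, B) = -35 + l (Y(l, B) = (45 + l) - 5*4*4 = (45 + l) - 80 = -35 + l)
Y(j(0, 6 + 6), 18)*(-108) = (-35 + (-2 + 0))*(-108) = (-35 - 2)*(-108) = -37*(-108) = 3996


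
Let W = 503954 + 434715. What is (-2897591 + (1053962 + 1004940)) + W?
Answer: 99980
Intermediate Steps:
W = 938669
(-2897591 + (1053962 + 1004940)) + W = (-2897591 + (1053962 + 1004940)) + 938669 = (-2897591 + 2058902) + 938669 = -838689 + 938669 = 99980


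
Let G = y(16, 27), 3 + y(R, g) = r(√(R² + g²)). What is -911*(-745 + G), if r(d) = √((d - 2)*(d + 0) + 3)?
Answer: 681428 - 911*√(988 - 2*√985) ≈ 6.5372e+5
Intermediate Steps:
r(d) = √(3 + d*(-2 + d)) (r(d) = √((-2 + d)*d + 3) = √(d*(-2 + d) + 3) = √(3 + d*(-2 + d)))
y(R, g) = -3 + √(3 + R² + g² - 2*√(R² + g²)) (y(R, g) = -3 + √(3 + (√(R² + g²))² - 2*√(R² + g²)) = -3 + √(3 + (R² + g²) - 2*√(R² + g²)) = -3 + √(3 + R² + g² - 2*√(R² + g²)))
G = -3 + √(988 - 2*√985) (G = -3 + √(3 + 16² + 27² - 2*√(16² + 27²)) = -3 + √(3 + 256 + 729 - 2*√(256 + 729)) = -3 + √(3 + 256 + 729 - 2*√985) = -3 + √(988 - 2*√985) ≈ 27.418)
-911*(-745 + G) = -911*(-745 + (-3 + √(988 - 2*√985))) = -911*(-748 + √(988 - 2*√985)) = 681428 - 911*√(988 - 2*√985)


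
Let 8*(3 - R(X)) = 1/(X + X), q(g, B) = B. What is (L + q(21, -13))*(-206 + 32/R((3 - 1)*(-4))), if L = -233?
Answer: 18502644/385 ≈ 48059.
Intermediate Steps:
R(X) = 3 - 1/(16*X) (R(X) = 3 - 1/(8*(X + X)) = 3 - 1/(2*X)/8 = 3 - 1/(16*X))
(L + q(21, -13))*(-206 + 32/R((3 - 1)*(-4))) = (-233 - 13)*(-206 + 32/(3 - (-1/(4*(3 - 1)))/16)) = -246*(-206 + 32/(3 - 1/(16*(2*(-4))))) = -246*(-206 + 32/(3 - 1/16/(-8))) = -246*(-206 + 32/(3 - 1/16*(-⅛))) = -246*(-206 + 32/(3 + 1/128)) = -246*(-206 + 32/(385/128)) = -246*(-206 + 32*(128/385)) = -246*(-206 + 4096/385) = -246*(-75214/385) = 18502644/385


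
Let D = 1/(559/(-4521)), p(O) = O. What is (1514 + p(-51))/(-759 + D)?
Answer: -74347/38982 ≈ -1.9072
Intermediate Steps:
D = -4521/559 (D = 1/(559*(-1/4521)) = 1/(-559/4521) = -4521/559 ≈ -8.0877)
(1514 + p(-51))/(-759 + D) = (1514 - 51)/(-759 - 4521/559) = 1463/(-428802/559) = 1463*(-559/428802) = -74347/38982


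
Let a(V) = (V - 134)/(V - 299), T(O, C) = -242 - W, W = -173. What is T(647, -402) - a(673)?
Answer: -2395/34 ≈ -70.441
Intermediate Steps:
T(O, C) = -69 (T(O, C) = -242 - 1*(-173) = -242 + 173 = -69)
a(V) = (-134 + V)/(-299 + V)
T(647, -402) - a(673) = -69 - (-134 + 673)/(-299 + 673) = -69 - 539/374 = -69 - 1*49/34 = -69 - 49/34 = -2395/34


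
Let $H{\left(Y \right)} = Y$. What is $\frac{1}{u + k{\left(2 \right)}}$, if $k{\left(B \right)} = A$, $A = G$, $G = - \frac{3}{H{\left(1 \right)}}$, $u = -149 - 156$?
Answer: $- \frac{1}{308} \approx -0.0032468$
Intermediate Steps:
$u = -305$
$G = -3$ ($G = - \frac{3}{1} = \left(-3\right) 1 = -3$)
$A = -3$
$k{\left(B \right)} = -3$
$\frac{1}{u + k{\left(2 \right)}} = \frac{1}{-305 - 3} = \frac{1}{-308} = - \frac{1}{308}$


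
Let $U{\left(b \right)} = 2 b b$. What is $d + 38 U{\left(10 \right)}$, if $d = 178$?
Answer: $7778$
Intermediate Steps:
$U{\left(b \right)} = 2 b^{2}$
$d + 38 U{\left(10 \right)} = 178 + 38 \cdot 2 \cdot 10^{2} = 178 + 38 \cdot 2 \cdot 100 = 178 + 38 \cdot 200 = 178 + 7600 = 7778$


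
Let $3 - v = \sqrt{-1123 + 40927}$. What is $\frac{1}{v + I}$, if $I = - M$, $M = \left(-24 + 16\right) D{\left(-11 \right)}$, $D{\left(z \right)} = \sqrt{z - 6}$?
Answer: $\frac{1}{3 - 2 \sqrt{9951} + 8 i \sqrt{17}} \approx -0.0049494 - 0.00083077 i$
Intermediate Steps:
$D{\left(z \right)} = \sqrt{-6 + z}$
$M = - 8 i \sqrt{17}$ ($M = \left(-24 + 16\right) \sqrt{-6 - 11} = - 8 \sqrt{-17} = - 8 i \sqrt{17} \approx - 32.985 i$)
$I = 8 i \sqrt{17}$ ($I = - \left(-8\right) i \sqrt{17} = 8 i \sqrt{17} \approx 32.985 i$)
$v = 3 - 2 \sqrt{9951}$ ($v = 3 - \sqrt{-1123 + 40927} = 3 - \sqrt{39804} = 3 - 2 \sqrt{9951} \approx -196.51$)
$\frac{1}{v + I} = \frac{1}{\left(3 - 2 \sqrt{9951}\right) + 8 i \sqrt{17}} = \frac{1}{3 - 2 \sqrt{9951} + 8 i \sqrt{17}}$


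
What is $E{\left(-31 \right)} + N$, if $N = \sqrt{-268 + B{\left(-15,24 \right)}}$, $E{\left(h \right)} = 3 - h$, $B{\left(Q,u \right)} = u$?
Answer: $34 + 2 i \sqrt{61} \approx 34.0 + 15.62 i$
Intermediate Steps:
$N = 2 i \sqrt{61}$ ($N = \sqrt{-268 + 24} = \sqrt{-244} = 2 i \sqrt{61} \approx 15.62 i$)
$E{\left(-31 \right)} + N = \left(3 - -31\right) + 2 i \sqrt{61} = \left(3 + 31\right) + 2 i \sqrt{61} = 34 + 2 i \sqrt{61}$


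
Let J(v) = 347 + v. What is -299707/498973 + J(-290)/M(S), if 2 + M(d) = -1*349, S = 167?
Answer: -44546206/58379841 ≈ -0.76304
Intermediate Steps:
M(d) = -351 (M(d) = -2 - 1*349 = -2 - 349 = -351)
-299707/498973 + J(-290)/M(S) = -299707/498973 + (347 - 290)/(-351) = -299707*1/498973 + 57*(-1/351) = -299707/498973 - 19/117 = -44546206/58379841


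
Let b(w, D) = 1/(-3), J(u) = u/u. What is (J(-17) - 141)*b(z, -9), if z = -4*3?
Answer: 140/3 ≈ 46.667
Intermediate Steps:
J(u) = 1
z = -12
b(w, D) = -1/3
(J(-17) - 141)*b(z, -9) = (1 - 141)*(-1/3) = -140*(-1/3) = 140/3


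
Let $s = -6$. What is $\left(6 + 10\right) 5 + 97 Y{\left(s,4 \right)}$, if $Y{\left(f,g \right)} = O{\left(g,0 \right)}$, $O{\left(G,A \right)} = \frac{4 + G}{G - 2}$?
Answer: $468$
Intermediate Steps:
$O{\left(G,A \right)} = \frac{4 + G}{-2 + G}$
$Y{\left(f,g \right)} = \frac{4 + g}{-2 + g}$
$\left(6 + 10\right) 5 + 97 Y{\left(s,4 \right)} = \left(6 + 10\right) 5 + 97 \frac{4 + 4}{-2 + 4} = 16 \cdot 5 + 97 \cdot \frac{1}{2} \cdot 8 = 80 + 97 \cdot \frac{1}{2} \cdot 8 = 80 + 97 \cdot 4 = 80 + 388 = 468$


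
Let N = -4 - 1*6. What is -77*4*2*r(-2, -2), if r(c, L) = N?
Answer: 6160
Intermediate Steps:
N = -10 (N = -4 - 6 = -10)
r(c, L) = -10
-77*4*2*r(-2, -2) = -77*4*2*(-10) = -616*(-10) = -77*(-80) = 6160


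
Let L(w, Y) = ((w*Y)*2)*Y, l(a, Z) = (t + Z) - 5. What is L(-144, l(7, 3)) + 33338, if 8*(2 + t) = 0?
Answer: 28730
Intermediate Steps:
t = -2 (t = -2 + (⅛)*0 = -2 + 0 = -2)
l(a, Z) = -7 + Z (l(a, Z) = (-2 + Z) - 5 = -7 + Z)
L(w, Y) = 2*w*Y² (L(w, Y) = ((Y*w)*2)*Y = (2*Y*w)*Y = 2*w*Y²)
L(-144, l(7, 3)) + 33338 = 2*(-144)*(-7 + 3)² + 33338 = 2*(-144)*(-4)² + 33338 = 2*(-144)*16 + 33338 = -4608 + 33338 = 28730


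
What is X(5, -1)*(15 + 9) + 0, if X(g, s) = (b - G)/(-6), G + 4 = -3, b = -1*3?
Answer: -16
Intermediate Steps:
b = -3
G = -7 (G = -4 - 3 = -7)
X(g, s) = -⅔ (X(g, s) = (-3 - 1*(-7))/(-6) = (-3 + 7)*(-⅙) = 4*(-⅙) = -⅔)
X(5, -1)*(15 + 9) + 0 = -2*(15 + 9)/3 + 0 = -⅔*24 + 0 = -16 + 0 = -16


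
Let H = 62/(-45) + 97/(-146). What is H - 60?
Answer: -407617/6570 ≈ -62.042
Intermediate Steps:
H = -13417/6570 (H = 62*(-1/45) + 97*(-1/146) = -62/45 - 97/146 = -13417/6570 ≈ -2.0422)
H - 60 = -13417/6570 - 60 = -407617/6570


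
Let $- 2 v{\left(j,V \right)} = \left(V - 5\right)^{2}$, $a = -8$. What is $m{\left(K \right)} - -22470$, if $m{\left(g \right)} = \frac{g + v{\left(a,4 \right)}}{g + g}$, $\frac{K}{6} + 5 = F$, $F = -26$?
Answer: $\frac{16718053}{744} \approx 22471.0$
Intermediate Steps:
$K = -186$ ($K = -30 + 6 \left(-26\right) = -30 - 156 = -186$)
$v{\left(j,V \right)} = - \frac{\left(-5 + V\right)^{2}}{2}$ ($v{\left(j,V \right)} = - \frac{\left(V - 5\right)^{2}}{2} = - \frac{\left(-5 + V\right)^{2}}{2}$)
$m{\left(g \right)} = \frac{- \frac{1}{2} + g}{2 g}$ ($m{\left(g \right)} = \frac{g - \frac{\left(-5 + 4\right)^{2}}{2}}{g + g} = \frac{g - \frac{\left(-1\right)^{2}}{2}}{2 g} = \left(g - \frac{1}{2}\right) \frac{1}{2 g} = \left(- \frac{1}{2} + g\right) \frac{1}{2 g} = \frac{- \frac{1}{2} + g}{2 g}$)
$m{\left(K \right)} - -22470 = \frac{-1 + 2 \left(-186\right)}{4 \left(-186\right)} - -22470 = \frac{1}{4} \left(- \frac{1}{186}\right) \left(-1 - 372\right) + 22470 = \frac{1}{4} \left(- \frac{1}{186}\right) \left(-373\right) + 22470 = \frac{373}{744} + 22470 = \frac{16718053}{744}$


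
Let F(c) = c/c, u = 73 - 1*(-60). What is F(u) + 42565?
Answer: 42566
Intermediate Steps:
u = 133 (u = 73 + 60 = 133)
F(c) = 1
F(u) + 42565 = 1 + 42565 = 42566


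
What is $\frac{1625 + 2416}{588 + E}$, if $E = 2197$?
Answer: $\frac{4041}{2785} \approx 1.451$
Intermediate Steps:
$\frac{1625 + 2416}{588 + E} = \frac{1625 + 2416}{588 + 2197} = \frac{4041}{2785}$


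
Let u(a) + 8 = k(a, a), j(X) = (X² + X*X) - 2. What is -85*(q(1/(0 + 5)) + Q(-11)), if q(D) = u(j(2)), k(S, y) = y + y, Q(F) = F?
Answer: 595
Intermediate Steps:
j(X) = -2 + 2*X² (j(X) = (X² + X²) - 2 = 2*X² - 2 = -2 + 2*X²)
k(S, y) = 2*y
u(a) = -8 + 2*a
q(D) = 4 (q(D) = -8 + 2*(-2 + 2*2²) = -8 + 2*(-2 + 2*4) = -8 + 2*(-2 + 8) = -8 + 2*6 = -8 + 12 = 4)
-85*(q(1/(0 + 5)) + Q(-11)) = -85*(4 - 11) = -85*(-7) = 595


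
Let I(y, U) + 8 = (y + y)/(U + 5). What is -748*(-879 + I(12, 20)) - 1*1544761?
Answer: -22050077/25 ≈ -8.8200e+5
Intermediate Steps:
I(y, U) = -8 + 2*y/(5 + U) (I(y, U) = -8 + (y + y)/(U + 5) = -8 + (2*y)/(5 + U) = -8 + 2*y/(5 + U))
-748*(-879 + I(12, 20)) - 1*1544761 = -748*(-879 + 2*(-20 + 12 - 4*20)/(5 + 20)) - 1*1544761 = -748*(-879 + 2*(-20 + 12 - 80)/25) - 1544761 = -748*(-879 + 2*(1/25)*(-88)) - 1544761 = -748*(-879 - 176/25) - 1544761 = -748*(-22151/25) - 1544761 = 16568948/25 - 1544761 = -22050077/25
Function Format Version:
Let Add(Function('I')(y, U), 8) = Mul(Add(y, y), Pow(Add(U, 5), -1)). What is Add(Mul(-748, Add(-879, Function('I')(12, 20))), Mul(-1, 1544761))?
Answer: Rational(-22050077, 25) ≈ -8.8200e+5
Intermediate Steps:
Function('I')(y, U) = Add(-8, Mul(2, y, Pow(Add(5, U), -1))) (Function('I')(y, U) = Add(-8, Mul(Add(y, y), Pow(Add(U, 5), -1))) = Add(-8, Mul(Mul(2, y), Pow(Add(5, U), -1))) = Add(-8, Mul(2, y, Pow(Add(5, U), -1))))
Add(Mul(-748, Add(-879, Function('I')(12, 20))), Mul(-1, 1544761)) = Add(Mul(-748, Add(-879, Mul(2, Pow(Add(5, 20), -1), Add(-20, 12, Mul(-4, 20))))), Mul(-1, 1544761)) = Add(Mul(-748, Add(-879, Mul(2, Pow(25, -1), Add(-20, 12, -80)))), -1544761) = Add(Mul(-748, Add(-879, Mul(2, Rational(1, 25), -88))), -1544761) = Add(Mul(-748, Add(-879, Rational(-176, 25))), -1544761) = Add(Mul(-748, Rational(-22151, 25)), -1544761) = Add(Rational(16568948, 25), -1544761) = Rational(-22050077, 25)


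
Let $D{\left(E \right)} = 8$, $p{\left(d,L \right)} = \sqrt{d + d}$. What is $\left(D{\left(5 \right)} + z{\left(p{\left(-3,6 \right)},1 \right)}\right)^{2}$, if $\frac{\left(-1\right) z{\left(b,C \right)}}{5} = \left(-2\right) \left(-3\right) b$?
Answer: $-5336 - 480 i \sqrt{6} \approx -5336.0 - 1175.8 i$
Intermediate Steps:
$p{\left(d,L \right)} = \sqrt{2} \sqrt{d}$ ($p{\left(d,L \right)} = \sqrt{2 d} = \sqrt{2} \sqrt{d}$)
$z{\left(b,C \right)} = - 30 b$ ($z{\left(b,C \right)} = - 5 \left(-2\right) \left(-3\right) b = - 5 \cdot 6 b = - 30 b$)
$\left(D{\left(5 \right)} + z{\left(p{\left(-3,6 \right)},1 \right)}\right)^{2} = \left(8 - 30 \sqrt{2} \sqrt{-3}\right)^{2} = \left(8 - 30 \sqrt{2} i \sqrt{3}\right)^{2} = \left(8 - 30 i \sqrt{6}\right)^{2}$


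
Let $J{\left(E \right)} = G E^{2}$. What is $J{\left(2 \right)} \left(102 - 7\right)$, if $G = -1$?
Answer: $-380$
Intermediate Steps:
$J{\left(E \right)} = - E^{2}$
$J{\left(2 \right)} \left(102 - 7\right) = - 2^{2} \left(102 - 7\right) = \left(-1\right) 4 \cdot 95 = \left(-4\right) 95 = -380$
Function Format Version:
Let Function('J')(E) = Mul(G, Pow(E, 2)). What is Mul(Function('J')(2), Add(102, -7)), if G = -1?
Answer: -380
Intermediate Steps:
Function('J')(E) = Mul(-1, Pow(E, 2))
Mul(Function('J')(2), Add(102, -7)) = Mul(Mul(-1, Pow(2, 2)), Add(102, -7)) = Mul(Mul(-1, 4), 95) = Mul(-4, 95) = -380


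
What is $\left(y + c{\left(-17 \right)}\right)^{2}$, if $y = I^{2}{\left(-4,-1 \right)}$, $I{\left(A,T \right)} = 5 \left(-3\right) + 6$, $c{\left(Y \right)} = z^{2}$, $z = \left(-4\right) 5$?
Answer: $231361$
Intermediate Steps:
$z = -20$
$c{\left(Y \right)} = 400$ ($c{\left(Y \right)} = \left(-20\right)^{2} = 400$)
$I{\left(A,T \right)} = -9$ ($I{\left(A,T \right)} = -15 + 6 = -9$)
$y = 81$ ($y = \left(-9\right)^{2} = 81$)
$\left(y + c{\left(-17 \right)}\right)^{2} = \left(81 + 400\right)^{2} = 481^{2} = 231361$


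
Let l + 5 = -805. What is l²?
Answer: 656100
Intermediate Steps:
l = -810 (l = -5 - 805 = -810)
l² = (-810)² = 656100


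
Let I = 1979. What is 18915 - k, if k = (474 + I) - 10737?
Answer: 27199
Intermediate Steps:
k = -8284 (k = (474 + 1979) - 10737 = 2453 - 10737 = -8284)
18915 - k = 18915 - 1*(-8284) = 18915 + 8284 = 27199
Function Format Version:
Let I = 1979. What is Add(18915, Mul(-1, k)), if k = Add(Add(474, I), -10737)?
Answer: 27199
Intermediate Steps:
k = -8284 (k = Add(Add(474, 1979), -10737) = Add(2453, -10737) = -8284)
Add(18915, Mul(-1, k)) = Add(18915, Mul(-1, -8284)) = Add(18915, 8284) = 27199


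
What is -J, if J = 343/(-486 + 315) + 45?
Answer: -7352/171 ≈ -42.994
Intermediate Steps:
J = 7352/171 (J = 343/(-171) + 45 = -1/171*343 + 45 = -343/171 + 45 = 7352/171 ≈ 42.994)
-J = -1*7352/171 = -7352/171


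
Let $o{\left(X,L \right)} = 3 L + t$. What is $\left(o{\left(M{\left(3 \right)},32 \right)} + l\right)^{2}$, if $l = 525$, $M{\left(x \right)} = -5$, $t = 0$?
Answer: $385641$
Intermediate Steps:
$o{\left(X,L \right)} = 3 L$ ($o{\left(X,L \right)} = 3 L + 0 = 3 L$)
$\left(o{\left(M{\left(3 \right)},32 \right)} + l\right)^{2} = \left(3 \cdot 32 + 525\right)^{2} = \left(96 + 525\right)^{2} = 621^{2} = 385641$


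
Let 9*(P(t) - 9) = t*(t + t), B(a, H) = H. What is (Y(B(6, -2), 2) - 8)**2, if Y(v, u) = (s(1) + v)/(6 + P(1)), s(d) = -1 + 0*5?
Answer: 1261129/18769 ≈ 67.192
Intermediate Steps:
P(t) = 9 + 2*t**2/9 (P(t) = 9 + (t*(t + t))/9 = 9 + (t*(2*t))/9 = 9 + (2*t**2)/9 = 9 + 2*t**2/9)
s(d) = -1 (s(d) = -1 + 0 = -1)
Y(v, u) = -9/137 + 9*v/137 (Y(v, u) = (-1 + v)/(6 + (9 + (2/9)*1**2)) = (-1 + v)/(6 + (9 + (2/9)*1)) = (-1 + v)/(6 + (9 + 2/9)) = (-1 + v)/(6 + 83/9) = (-1 + v)/(137/9) = (-1 + v)*(9/137) = -9/137 + 9*v/137)
(Y(B(6, -2), 2) - 8)**2 = ((-9/137 + (9/137)*(-2)) - 8)**2 = ((-9/137 - 18/137) - 8)**2 = (-27/137 - 8)**2 = (-1123/137)**2 = 1261129/18769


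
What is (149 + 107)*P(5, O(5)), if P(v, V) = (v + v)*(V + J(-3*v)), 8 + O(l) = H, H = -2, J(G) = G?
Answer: -64000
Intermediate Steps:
O(l) = -10 (O(l) = -8 - 2 = -10)
P(v, V) = 2*v*(V - 3*v) (P(v, V) = (v + v)*(V - 3*v) = (2*v)*(V - 3*v) = 2*v*(V - 3*v))
(149 + 107)*P(5, O(5)) = (149 + 107)*(2*5*(-10 - 3*5)) = 256*(2*5*(-10 - 15)) = 256*(2*5*(-25)) = 256*(-250) = -64000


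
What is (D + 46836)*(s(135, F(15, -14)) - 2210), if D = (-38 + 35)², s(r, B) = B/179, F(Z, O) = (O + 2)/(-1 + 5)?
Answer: -18531554085/179 ≈ -1.0353e+8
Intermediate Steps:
F(Z, O) = ½ + O/4 (F(Z, O) = (2 + O)/4 = (2 + O)*(¼) = ½ + O/4)
s(r, B) = B/179 (s(r, B) = B*(1/179) = B/179)
D = 9 (D = (-3)² = 9)
(D + 46836)*(s(135, F(15, -14)) - 2210) = (9 + 46836)*((½ + (¼)*(-14))/179 - 2210) = 46845*((½ - 7/2)/179 - 2210) = 46845*((1/179)*(-3) - 2210) = 46845*(-3/179 - 2210) = 46845*(-395593/179) = -18531554085/179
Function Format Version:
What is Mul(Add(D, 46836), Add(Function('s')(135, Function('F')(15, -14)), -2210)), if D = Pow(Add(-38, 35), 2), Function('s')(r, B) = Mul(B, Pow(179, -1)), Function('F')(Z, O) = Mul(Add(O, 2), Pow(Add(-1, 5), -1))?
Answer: Rational(-18531554085, 179) ≈ -1.0353e+8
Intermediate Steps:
Function('F')(Z, O) = Add(Rational(1, 2), Mul(Rational(1, 4), O)) (Function('F')(Z, O) = Mul(Add(2, O), Pow(4, -1)) = Mul(Add(2, O), Rational(1, 4)) = Add(Rational(1, 2), Mul(Rational(1, 4), O)))
Function('s')(r, B) = Mul(Rational(1, 179), B) (Function('s')(r, B) = Mul(B, Rational(1, 179)) = Mul(Rational(1, 179), B))
D = 9 (D = Pow(-3, 2) = 9)
Mul(Add(D, 46836), Add(Function('s')(135, Function('F')(15, -14)), -2210)) = Mul(Add(9, 46836), Add(Mul(Rational(1, 179), Add(Rational(1, 2), Mul(Rational(1, 4), -14))), -2210)) = Mul(46845, Add(Mul(Rational(1, 179), Add(Rational(1, 2), Rational(-7, 2))), -2210)) = Mul(46845, Add(Mul(Rational(1, 179), -3), -2210)) = Mul(46845, Add(Rational(-3, 179), -2210)) = Mul(46845, Rational(-395593, 179)) = Rational(-18531554085, 179)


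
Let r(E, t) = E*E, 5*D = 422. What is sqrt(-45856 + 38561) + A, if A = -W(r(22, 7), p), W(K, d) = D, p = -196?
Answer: -422/5 + I*sqrt(7295) ≈ -84.4 + 85.411*I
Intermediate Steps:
D = 422/5 (D = (1/5)*422 = 422/5 ≈ 84.400)
r(E, t) = E**2
W(K, d) = 422/5
A = -422/5 (A = -1*422/5 = -422/5 ≈ -84.400)
sqrt(-45856 + 38561) + A = sqrt(-45856 + 38561) - 422/5 = sqrt(-7295) - 422/5 = I*sqrt(7295) - 422/5 = -422/5 + I*sqrt(7295)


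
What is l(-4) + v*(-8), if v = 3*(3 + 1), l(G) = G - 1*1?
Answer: -101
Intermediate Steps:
l(G) = -1 + G (l(G) = G - 1 = -1 + G)
v = 12 (v = 3*4 = 12)
l(-4) + v*(-8) = (-1 - 4) + 12*(-8) = -5 - 96 = -101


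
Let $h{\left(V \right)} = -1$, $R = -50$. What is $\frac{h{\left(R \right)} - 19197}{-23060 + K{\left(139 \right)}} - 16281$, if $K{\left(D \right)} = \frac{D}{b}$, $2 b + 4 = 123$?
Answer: $- \frac{22335266330}{1371931} \approx -16280.0$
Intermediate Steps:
$b = \frac{119}{2}$ ($b = -2 + \frac{1}{2} \cdot 123 = -2 + \frac{123}{2} = \frac{119}{2} \approx 59.5$)
$K{\left(D \right)} = \frac{2 D}{119}$ ($K{\left(D \right)} = \frac{D}{\frac{119}{2}} = D \frac{2}{119} = \frac{2 D}{119}$)
$\frac{h{\left(R \right)} - 19197}{-23060 + K{\left(139 \right)}} - 16281 = \frac{-1 - 19197}{-23060 + \frac{2}{119} \cdot 139} - 16281 = - \frac{19198}{-23060 + \frac{278}{119}} - 16281 = - \frac{19198}{- \frac{2743862}{119}} - 16281 = \left(-19198\right) \left(- \frac{119}{2743862}\right) - 16281 = \frac{1142281}{1371931} - 16281 = - \frac{22335266330}{1371931}$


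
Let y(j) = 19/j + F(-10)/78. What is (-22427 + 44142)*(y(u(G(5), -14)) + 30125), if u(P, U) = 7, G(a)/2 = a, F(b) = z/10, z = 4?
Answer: 178602995591/273 ≈ 6.5422e+8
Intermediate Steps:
F(b) = ⅖ (F(b) = 4/10 = 4*(⅒) = ⅖)
G(a) = 2*a
y(j) = 1/195 + 19/j (y(j) = 19/j + (⅖)/78 = 19/j + (⅖)*(1/78) = 19/j + 1/195 = 1/195 + 19/j)
(-22427 + 44142)*(y(u(G(5), -14)) + 30125) = (-22427 + 44142)*((1/195)*(3705 + 7)/7 + 30125) = 21715*((1/195)*(⅐)*3712 + 30125) = 21715*(3712/1365 + 30125) = 21715*(41124337/1365) = 178602995591/273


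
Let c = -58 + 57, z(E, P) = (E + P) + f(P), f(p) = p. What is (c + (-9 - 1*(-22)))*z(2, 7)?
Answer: 192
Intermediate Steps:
z(E, P) = E + 2*P (z(E, P) = (E + P) + P = E + 2*P)
c = -1
(c + (-9 - 1*(-22)))*z(2, 7) = (-1 + (-9 - 1*(-22)))*(2 + 2*7) = (-1 + (-9 + 22))*(2 + 14) = (-1 + 13)*16 = 12*16 = 192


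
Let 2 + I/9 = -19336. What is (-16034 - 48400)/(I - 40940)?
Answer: 32217/107491 ≈ 0.29972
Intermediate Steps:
I = -174042 (I = -18 + 9*(-19336) = -18 - 174024 = -174042)
(-16034 - 48400)/(I - 40940) = (-16034 - 48400)/(-174042 - 40940) = -64434/(-214982) = -64434*(-1/214982) = 32217/107491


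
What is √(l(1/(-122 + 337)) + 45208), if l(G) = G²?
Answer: √2089739801/215 ≈ 212.62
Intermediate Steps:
√(l(1/(-122 + 337)) + 45208) = √((1/(-122 + 337))² + 45208) = √((1/215)² + 45208) = √(1/46225 + 45208) = √(2089739801/46225) = √2089739801/215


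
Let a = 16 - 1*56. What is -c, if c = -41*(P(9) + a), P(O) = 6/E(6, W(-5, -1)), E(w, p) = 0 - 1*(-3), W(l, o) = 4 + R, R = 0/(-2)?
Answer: -1558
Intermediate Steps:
R = 0 (R = 0*(-½) = 0)
W(l, o) = 4 (W(l, o) = 4 + 0 = 4)
a = -40 (a = 16 - 56 = -40)
E(w, p) = 3 (E(w, p) = 0 + 3 = 3)
P(O) = 2 (P(O) = 6/3 = 6*(⅓) = 2)
c = 1558 (c = -41*(2 - 40) = -41*(-38) = 1558)
-c = -1*1558 = -1558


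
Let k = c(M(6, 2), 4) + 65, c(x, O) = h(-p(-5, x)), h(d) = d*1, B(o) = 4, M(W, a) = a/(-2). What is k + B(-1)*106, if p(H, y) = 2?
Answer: 487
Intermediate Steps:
M(W, a) = -a/2 (M(W, a) = a*(-½) = -a/2)
h(d) = d
c(x, O) = -2 (c(x, O) = -1*2 = -2)
k = 63 (k = -2 + 65 = 63)
k + B(-1)*106 = 63 + 4*106 = 63 + 424 = 487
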